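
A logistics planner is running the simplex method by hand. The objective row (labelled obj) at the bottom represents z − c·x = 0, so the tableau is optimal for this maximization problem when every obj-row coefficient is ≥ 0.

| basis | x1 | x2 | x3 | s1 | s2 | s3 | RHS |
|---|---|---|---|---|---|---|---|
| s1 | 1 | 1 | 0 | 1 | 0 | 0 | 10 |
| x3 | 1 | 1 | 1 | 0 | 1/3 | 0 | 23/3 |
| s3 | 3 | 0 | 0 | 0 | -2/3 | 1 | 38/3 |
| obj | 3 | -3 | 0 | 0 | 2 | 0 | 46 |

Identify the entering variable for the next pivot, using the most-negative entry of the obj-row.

x2

Negative obj-row entries: x2: -3.
The most negative is -3 in column x2, so x2 enters.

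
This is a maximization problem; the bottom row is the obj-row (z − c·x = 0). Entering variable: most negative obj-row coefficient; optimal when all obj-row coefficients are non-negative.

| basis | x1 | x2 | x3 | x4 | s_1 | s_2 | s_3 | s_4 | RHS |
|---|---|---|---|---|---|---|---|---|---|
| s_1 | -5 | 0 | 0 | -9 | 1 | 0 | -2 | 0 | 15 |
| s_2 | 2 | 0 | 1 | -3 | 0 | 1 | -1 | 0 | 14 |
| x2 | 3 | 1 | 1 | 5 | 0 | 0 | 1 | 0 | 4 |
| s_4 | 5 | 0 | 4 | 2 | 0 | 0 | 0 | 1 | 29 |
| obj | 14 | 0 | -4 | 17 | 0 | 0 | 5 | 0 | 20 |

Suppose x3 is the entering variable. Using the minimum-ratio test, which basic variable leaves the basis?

Column x3 entries and ratios — s_1: 0 ≤ 0, skip; s_2: 14/1 = 14; x2: 4/1 = 4; s_4: 29/4 = 29/4.
Smallest ratio is 4 in the row of x2, so x2 leaves.

x2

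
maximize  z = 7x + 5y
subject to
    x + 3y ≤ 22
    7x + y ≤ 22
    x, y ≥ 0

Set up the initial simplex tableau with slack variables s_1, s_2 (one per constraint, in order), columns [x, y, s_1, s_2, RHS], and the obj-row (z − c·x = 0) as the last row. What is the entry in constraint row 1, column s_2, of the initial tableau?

0

Slack s_2 belongs to constraint 2; its column is the unit vector e_2, so the entry in row 1 is 0.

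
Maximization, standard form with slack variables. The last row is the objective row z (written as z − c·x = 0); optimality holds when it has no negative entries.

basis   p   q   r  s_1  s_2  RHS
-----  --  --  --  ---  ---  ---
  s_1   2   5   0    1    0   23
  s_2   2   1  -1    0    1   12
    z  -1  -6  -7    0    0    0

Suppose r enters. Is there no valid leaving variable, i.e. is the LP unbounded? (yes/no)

yes

Every constraint-row entry in column r is ≤ 0, so increasing r is unbounded.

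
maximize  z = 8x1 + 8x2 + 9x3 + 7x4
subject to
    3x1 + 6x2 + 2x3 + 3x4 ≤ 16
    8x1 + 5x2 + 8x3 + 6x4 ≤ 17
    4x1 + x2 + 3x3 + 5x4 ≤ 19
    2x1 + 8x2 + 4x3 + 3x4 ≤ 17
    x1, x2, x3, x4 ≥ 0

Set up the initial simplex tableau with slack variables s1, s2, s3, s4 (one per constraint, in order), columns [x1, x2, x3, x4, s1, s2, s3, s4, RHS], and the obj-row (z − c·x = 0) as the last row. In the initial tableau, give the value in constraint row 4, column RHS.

The RHS of constraint 4 is b_4 = 17.

17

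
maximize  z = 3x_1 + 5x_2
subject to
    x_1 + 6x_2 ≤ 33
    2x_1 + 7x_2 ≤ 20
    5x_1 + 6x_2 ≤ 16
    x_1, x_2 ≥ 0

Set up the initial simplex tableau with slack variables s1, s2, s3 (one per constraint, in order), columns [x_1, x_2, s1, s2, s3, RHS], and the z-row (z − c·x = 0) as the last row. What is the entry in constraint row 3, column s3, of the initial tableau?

1

Slack s3 belongs to constraint 3; its column is the unit vector e_3, so the entry in row 3 is 1.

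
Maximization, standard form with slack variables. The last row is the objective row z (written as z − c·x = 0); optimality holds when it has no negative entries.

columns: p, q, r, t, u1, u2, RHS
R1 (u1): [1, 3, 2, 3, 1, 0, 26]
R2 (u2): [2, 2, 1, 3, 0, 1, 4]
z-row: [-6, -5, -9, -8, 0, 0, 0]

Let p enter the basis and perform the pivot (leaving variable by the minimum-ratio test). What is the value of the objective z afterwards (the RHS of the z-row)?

Ratio test on column p — row 1: 26/1 = 26; row 2: 4/2 = 2. Minimum is 2 at row 2 (u2 leaves); pivot element 2.
Pivot on row 2; the z-row RHS becomes 0 − (-6)·2 = 12.

12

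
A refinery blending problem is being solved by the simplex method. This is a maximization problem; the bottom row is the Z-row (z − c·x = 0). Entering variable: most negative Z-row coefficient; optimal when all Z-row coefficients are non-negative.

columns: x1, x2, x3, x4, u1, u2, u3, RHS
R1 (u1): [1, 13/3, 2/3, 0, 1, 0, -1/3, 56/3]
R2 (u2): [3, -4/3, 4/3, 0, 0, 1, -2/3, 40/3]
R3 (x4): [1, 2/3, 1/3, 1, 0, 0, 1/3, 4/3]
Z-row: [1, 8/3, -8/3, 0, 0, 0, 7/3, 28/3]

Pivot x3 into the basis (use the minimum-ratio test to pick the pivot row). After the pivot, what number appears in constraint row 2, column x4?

Ratio test on column x3 — row 1: (56/3)/(2/3) = 28; row 2: (40/3)/(4/3) = 10; row 3: (4/3)/(1/3) = 4. Minimum is 4 at row 3 (x4 leaves); pivot element 1/3.
Divide row 3 by 1/3; eliminate column x3 from the other rows.
Row 2 update in column x4: 0 − (4/3)·3 = -4.

-4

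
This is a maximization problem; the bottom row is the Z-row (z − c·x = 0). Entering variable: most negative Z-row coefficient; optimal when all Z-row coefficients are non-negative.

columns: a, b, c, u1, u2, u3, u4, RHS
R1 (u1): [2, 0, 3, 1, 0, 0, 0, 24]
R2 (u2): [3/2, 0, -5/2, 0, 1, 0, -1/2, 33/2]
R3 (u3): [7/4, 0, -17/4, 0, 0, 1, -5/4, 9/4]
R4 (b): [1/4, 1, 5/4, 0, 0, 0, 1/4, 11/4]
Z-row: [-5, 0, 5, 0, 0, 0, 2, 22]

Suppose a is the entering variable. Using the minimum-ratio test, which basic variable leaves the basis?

u3

Column a entries and ratios — u1: 24/2 = 12; u2: (33/2)/(3/2) = 11; u3: (9/4)/(7/4) = 9/7; b: (11/4)/(1/4) = 11.
Smallest ratio is 9/7 in the row of u3, so u3 leaves.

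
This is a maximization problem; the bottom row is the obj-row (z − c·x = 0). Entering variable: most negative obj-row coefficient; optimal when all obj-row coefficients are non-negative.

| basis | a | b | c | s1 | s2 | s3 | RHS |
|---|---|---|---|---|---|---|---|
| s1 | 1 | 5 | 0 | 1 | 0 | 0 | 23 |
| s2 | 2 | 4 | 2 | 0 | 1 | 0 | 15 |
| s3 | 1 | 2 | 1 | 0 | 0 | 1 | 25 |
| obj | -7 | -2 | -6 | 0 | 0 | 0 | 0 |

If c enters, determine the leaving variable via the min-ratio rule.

Column c entries and ratios — s1: 0 ≤ 0, skip; s2: 15/2 = 15/2; s3: 25/1 = 25.
Smallest ratio is 15/2 in the row of s2, so s2 leaves.

s2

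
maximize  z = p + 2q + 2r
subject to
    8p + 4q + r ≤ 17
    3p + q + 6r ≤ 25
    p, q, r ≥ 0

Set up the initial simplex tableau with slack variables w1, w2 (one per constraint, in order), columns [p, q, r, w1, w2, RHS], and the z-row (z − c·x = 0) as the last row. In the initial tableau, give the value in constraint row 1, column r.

Constraint 1 has coefficient 1 on r.

1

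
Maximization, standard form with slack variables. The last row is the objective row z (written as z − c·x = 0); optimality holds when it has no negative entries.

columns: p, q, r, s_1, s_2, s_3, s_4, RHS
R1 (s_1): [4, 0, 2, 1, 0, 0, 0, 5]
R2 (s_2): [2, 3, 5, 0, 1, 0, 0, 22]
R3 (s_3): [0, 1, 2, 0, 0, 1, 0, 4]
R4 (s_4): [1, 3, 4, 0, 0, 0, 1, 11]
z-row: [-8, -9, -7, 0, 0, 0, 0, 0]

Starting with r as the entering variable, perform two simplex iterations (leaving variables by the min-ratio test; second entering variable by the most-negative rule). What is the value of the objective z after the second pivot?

Ratio test on column r — row 1: 5/2 = 5/2; row 2: 22/5 = 22/5; row 3: 4/2 = 2; row 4: 11/4 = 11/4. Minimum is 2 at row 3 (s_3 leaves); pivot element 2.
Pivot on row 3; the z-row RHS becomes 0 − (-7)·2 = 14.
Next entering variable (most negative z-row entry -8): p.
Ratio test on column p — row 1: 1/4 = 1/4; row 2: 12/2 = 6; row 3: entry 0 ≤ 0; row 4: 3/1 = 3. Minimum is 1/4 at row 1 (s_1 leaves); pivot element 4.
After the second pivot the z-row RHS is 14 − (-8)·(1/4) = 16.

16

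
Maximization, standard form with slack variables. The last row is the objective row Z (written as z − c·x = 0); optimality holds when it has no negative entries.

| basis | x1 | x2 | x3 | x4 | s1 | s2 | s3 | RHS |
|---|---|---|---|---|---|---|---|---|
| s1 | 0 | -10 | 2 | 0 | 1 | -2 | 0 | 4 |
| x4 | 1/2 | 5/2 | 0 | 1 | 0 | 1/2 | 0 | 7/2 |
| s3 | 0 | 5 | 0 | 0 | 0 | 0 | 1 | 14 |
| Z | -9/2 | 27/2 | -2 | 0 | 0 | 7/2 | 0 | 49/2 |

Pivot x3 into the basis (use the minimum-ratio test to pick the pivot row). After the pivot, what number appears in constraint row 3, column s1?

Ratio test on column x3 — row 1: 4/2 = 2; row 2: entry 0 ≤ 0; row 3: entry 0 ≤ 0. Minimum is 2 at row 1 (s1 leaves); pivot element 2.
Divide row 1 by 2; eliminate column x3 from the other rows.
Row 3 update in column s1: 0 − 0·(1/2) = 0.

0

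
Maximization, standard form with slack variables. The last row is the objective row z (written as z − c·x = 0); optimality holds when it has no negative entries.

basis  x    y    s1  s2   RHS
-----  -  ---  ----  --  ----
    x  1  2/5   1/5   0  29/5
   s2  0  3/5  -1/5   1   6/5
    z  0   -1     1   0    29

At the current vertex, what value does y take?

y is not in the basis, so in the current basic feasible solution y = 0.

0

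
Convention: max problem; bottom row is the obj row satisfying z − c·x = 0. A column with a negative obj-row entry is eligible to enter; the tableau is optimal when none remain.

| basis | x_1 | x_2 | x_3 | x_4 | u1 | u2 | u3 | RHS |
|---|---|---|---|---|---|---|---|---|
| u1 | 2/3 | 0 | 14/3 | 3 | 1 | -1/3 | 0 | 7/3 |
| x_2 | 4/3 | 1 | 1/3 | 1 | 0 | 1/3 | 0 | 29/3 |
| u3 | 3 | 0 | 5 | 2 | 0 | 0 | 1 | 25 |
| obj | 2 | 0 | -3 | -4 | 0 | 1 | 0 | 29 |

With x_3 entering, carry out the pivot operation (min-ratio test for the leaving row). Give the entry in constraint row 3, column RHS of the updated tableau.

45/2

Ratio test on column x_3 — row 1: (7/3)/(14/3) = 1/2; row 2: (29/3)/(1/3) = 29; row 3: 25/5 = 5. Minimum is 1/2 at row 1 (u1 leaves); pivot element 14/3.
Divide row 1 by 14/3; eliminate column x_3 from the other rows.
Row 3 update in column RHS: 25 − 5·(1/2) = 45/2.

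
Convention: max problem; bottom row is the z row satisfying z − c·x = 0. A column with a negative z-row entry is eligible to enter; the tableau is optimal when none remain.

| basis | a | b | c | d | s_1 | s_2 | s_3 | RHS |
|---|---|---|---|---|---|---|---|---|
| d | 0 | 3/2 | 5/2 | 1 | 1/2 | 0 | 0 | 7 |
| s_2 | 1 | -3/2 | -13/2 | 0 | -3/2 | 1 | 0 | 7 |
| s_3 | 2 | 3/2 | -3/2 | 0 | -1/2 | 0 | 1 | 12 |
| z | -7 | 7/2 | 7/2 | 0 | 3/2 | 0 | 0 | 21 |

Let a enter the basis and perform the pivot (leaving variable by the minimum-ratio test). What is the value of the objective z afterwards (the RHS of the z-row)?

Ratio test on column a — row 1: entry 0 ≤ 0; row 2: 7/1 = 7; row 3: 12/2 = 6. Minimum is 6 at row 3 (s_3 leaves); pivot element 2.
Pivot on row 3; the z-row RHS becomes 21 − (-7)·6 = 63.

63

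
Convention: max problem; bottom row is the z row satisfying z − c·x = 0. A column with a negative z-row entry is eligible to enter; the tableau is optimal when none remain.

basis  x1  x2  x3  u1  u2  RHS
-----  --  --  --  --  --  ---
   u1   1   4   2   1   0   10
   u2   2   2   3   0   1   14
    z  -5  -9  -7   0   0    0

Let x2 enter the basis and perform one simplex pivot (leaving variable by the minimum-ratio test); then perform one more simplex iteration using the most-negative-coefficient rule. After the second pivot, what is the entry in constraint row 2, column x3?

Ratio test on column x2 — row 1: 10/4 = 5/2; row 2: 14/2 = 7. Minimum is 5/2 at row 1 (u1 leaves); pivot element 4.
Divide row 1 by 4; eliminate column x2 from the other rows.
Second iteration: most negative z-row entry is -11/4 in column x1, so x1 enters.
Ratio test on column x1 — row 1: (5/2)/(1/4) = 10; row 2: 9/(3/2) = 6. Minimum is 6 at row 2 (u2 leaves); pivot element 3/2.
Divide row 2 by 3/2; eliminate column x1 from the other rows.
After both pivots, the entry at constraint row 2, column x3 is 4/3.

4/3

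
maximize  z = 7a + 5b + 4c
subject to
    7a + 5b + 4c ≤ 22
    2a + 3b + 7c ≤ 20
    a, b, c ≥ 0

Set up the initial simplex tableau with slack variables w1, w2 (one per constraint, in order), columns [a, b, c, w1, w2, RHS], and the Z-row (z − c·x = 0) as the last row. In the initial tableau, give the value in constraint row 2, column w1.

0

Slack w1 belongs to constraint 1; its column is the unit vector e_1, so the entry in row 2 is 0.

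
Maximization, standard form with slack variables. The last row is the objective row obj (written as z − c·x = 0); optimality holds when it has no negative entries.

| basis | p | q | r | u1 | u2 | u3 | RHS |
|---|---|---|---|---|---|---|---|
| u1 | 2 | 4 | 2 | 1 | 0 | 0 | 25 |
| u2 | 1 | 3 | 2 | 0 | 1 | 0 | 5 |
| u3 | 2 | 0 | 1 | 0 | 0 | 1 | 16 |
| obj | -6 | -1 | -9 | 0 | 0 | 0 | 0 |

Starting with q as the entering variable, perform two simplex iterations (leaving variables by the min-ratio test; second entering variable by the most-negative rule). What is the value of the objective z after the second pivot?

Ratio test on column q — row 1: 25/4 = 25/4; row 2: 5/3 = 5/3; row 3: entry 0 ≤ 0. Minimum is 5/3 at row 2 (u2 leaves); pivot element 3.
Pivot on row 2; the obj-row RHS becomes 0 − (-1)·(5/3) = 5/3.
Next entering variable (most negative obj-row entry -25/3): r.
Ratio test on column r — row 1: entry -2/3 ≤ 0; row 2: (5/3)/(2/3) = 5/2; row 3: 16/1 = 16. Minimum is 5/2 at row 2 (q leaves); pivot element 2/3.
After the second pivot the obj-row RHS is 5/3 − (-25/3)·(5/2) = 45/2.

45/2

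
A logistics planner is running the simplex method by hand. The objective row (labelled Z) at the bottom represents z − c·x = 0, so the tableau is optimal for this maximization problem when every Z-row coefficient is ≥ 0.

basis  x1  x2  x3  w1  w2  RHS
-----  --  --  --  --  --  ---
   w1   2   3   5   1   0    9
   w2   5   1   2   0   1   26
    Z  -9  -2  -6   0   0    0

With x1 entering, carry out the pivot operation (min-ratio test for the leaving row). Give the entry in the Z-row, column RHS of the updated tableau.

81/2

Ratio test on column x1 — row 1: 9/2 = 9/2; row 2: 26/5 = 26/5. Minimum is 9/2 at row 1 (w1 leaves); pivot element 2.
Divide row 1 by 2; eliminate column x1 from the other rows.
Z-row update in column RHS: 0 − (-9)·(9/2) = 81/2.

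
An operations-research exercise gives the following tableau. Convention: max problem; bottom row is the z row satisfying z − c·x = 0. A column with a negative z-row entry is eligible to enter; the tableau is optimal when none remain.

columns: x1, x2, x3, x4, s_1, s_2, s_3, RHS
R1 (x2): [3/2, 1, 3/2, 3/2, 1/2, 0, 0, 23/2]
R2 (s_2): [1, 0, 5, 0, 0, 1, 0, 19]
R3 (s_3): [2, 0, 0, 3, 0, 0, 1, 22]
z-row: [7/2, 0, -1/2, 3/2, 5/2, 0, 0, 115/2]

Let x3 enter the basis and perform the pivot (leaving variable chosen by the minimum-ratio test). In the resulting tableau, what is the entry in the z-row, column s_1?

5/2

Ratio test on column x3 — row 1: (23/2)/(3/2) = 23/3; row 2: 19/5 = 19/5; row 3: entry 0 ≤ 0. Minimum is 19/5 at row 2 (s_2 leaves); pivot element 5.
Divide row 2 by 5; eliminate column x3 from the other rows.
z-row update in column s_1: 5/2 − (-1/2)·0 = 5/2.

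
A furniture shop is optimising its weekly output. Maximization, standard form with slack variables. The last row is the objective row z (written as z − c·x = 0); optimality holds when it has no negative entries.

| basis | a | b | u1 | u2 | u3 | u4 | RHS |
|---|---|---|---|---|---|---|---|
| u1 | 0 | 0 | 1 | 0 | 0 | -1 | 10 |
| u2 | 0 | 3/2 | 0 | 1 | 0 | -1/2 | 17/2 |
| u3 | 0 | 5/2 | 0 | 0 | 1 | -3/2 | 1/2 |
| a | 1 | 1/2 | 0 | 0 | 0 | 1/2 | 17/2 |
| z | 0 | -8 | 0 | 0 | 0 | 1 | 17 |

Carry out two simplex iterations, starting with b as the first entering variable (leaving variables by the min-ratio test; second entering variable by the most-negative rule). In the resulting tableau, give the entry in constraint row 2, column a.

-1/2

Ratio test on column b — row 1: entry 0 ≤ 0; row 2: (17/2)/(3/2) = 17/3; row 3: (1/2)/(5/2) = 1/5; row 4: (17/2)/(1/2) = 17. Minimum is 1/5 at row 3 (u3 leaves); pivot element 5/2.
Divide row 3 by 5/2; eliminate column b from the other rows.
Second iteration: most negative z-row entry is -19/5 in column u4, so u4 enters.
Ratio test on column u4 — row 1: entry -1 ≤ 0; row 2: (41/5)/(2/5) = 41/2; row 3: entry -3/5 ≤ 0; row 4: (42/5)/(4/5) = 21/2. Minimum is 21/2 at row 4 (a leaves); pivot element 4/5.
Divide row 4 by 4/5; eliminate column u4 from the other rows.
After both pivots, the entry at constraint row 2, column a is -1/2.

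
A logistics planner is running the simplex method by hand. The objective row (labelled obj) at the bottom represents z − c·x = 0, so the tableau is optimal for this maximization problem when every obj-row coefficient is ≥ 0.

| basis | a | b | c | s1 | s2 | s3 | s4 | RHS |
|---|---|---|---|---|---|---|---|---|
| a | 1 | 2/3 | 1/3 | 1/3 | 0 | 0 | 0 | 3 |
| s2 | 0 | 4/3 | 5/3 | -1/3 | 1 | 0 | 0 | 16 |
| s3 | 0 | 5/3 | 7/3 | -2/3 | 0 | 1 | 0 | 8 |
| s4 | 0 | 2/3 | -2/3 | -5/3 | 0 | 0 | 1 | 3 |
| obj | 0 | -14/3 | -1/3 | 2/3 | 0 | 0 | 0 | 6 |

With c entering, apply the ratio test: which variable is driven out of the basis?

Column c entries and ratios — a: 3/(1/3) = 9; s2: 16/(5/3) = 48/5; s3: 8/(7/3) = 24/7; s4: -2/3 ≤ 0, skip.
Smallest ratio is 24/7 in the row of s3, so s3 leaves.

s3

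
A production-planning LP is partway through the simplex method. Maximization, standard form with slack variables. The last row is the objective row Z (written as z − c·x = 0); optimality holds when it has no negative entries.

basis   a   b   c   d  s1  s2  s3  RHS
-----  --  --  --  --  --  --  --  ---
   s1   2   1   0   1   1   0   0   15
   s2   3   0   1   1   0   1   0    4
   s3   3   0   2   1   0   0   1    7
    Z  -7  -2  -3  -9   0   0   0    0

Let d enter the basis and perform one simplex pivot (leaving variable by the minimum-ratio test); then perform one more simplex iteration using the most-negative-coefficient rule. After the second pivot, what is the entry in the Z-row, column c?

Ratio test on column d — row 1: 15/1 = 15; row 2: 4/1 = 4; row 3: 7/1 = 7. Minimum is 4 at row 2 (s2 leaves); pivot element 1.
Divide row 2 by 1; eliminate column d from the other rows.
Second iteration: most negative Z-row entry is -2 in column b, so b enters.
Ratio test on column b — row 1: 11/1 = 11; row 2: entry 0 ≤ 0; row 3: entry 0 ≤ 0. Minimum is 11 at row 1 (s1 leaves); pivot element 1.
Divide row 1 by 1; eliminate column b from the other rows.
After both pivots, the entry at the Z-row, column c is 4.

4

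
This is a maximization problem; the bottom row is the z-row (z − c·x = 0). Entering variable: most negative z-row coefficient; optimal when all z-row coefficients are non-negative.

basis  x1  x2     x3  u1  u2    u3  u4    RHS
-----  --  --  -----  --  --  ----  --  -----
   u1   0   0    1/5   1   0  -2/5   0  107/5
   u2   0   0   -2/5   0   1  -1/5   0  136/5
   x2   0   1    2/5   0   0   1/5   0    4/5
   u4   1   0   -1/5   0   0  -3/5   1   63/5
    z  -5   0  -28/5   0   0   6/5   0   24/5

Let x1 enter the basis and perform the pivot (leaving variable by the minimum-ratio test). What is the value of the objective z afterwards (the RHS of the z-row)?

Ratio test on column x1 — row 1: entry 0 ≤ 0; row 2: entry 0 ≤ 0; row 3: entry 0 ≤ 0; row 4: (63/5)/1 = 63/5. Minimum is 63/5 at row 4 (u4 leaves); pivot element 1.
Pivot on row 4; the z-row RHS becomes 24/5 − (-5)·(63/5) = 339/5.

339/5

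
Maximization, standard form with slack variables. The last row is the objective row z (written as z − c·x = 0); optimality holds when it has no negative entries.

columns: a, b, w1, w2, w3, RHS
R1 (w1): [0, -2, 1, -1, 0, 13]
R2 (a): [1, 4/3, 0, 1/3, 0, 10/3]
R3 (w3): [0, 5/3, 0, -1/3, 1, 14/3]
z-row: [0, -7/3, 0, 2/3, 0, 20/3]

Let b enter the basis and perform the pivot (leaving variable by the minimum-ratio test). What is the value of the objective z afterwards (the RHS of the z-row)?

25/2

Ratio test on column b — row 1: entry -2 ≤ 0; row 2: (10/3)/(4/3) = 5/2; row 3: (14/3)/(5/3) = 14/5. Minimum is 5/2 at row 2 (a leaves); pivot element 4/3.
Pivot on row 2; the z-row RHS becomes 20/3 − (-7/3)·(5/2) = 25/2.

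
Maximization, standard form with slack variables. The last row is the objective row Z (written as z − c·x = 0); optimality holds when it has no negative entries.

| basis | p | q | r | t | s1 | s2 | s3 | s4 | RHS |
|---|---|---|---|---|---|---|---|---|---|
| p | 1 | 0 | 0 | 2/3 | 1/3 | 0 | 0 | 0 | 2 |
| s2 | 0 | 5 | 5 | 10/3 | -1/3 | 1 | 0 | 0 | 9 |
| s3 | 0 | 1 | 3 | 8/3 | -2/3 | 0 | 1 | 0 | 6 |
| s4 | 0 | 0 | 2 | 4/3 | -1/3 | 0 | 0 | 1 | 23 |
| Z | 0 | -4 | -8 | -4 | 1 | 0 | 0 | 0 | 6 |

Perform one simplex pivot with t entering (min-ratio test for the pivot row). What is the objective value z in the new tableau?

15

Ratio test on column t — row 1: 2/(2/3) = 3; row 2: 9/(10/3) = 27/10; row 3: 6/(8/3) = 9/4; row 4: 23/(4/3) = 69/4. Minimum is 9/4 at row 3 (s3 leaves); pivot element 8/3.
Pivot on row 3; the Z-row RHS becomes 6 − (-4)·(9/4) = 15.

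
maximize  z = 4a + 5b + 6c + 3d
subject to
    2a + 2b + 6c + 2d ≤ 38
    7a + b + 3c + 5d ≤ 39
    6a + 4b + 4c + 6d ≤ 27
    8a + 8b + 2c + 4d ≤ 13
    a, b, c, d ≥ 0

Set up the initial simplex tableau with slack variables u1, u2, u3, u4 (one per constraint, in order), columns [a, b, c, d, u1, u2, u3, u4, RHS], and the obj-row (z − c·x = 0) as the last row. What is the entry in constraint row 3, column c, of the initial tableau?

Constraint 3 has coefficient 4 on c.

4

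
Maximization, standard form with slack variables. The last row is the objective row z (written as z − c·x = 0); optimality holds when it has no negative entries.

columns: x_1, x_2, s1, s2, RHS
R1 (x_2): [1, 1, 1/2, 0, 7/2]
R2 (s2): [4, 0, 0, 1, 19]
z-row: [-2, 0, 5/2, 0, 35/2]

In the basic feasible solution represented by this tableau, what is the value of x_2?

x_2 is basic (row 1); its value is the RHS of that row, 7/2.

7/2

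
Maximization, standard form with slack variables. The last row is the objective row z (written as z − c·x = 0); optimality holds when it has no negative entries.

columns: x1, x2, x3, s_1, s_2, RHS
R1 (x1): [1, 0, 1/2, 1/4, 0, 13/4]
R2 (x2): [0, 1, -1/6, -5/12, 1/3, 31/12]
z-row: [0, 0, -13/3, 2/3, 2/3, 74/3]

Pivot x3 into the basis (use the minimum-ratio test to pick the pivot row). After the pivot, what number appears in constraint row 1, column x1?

Ratio test on column x3 — row 1: (13/4)/(1/2) = 13/2; row 2: entry -1/6 ≤ 0. Minimum is 13/2 at row 1 (x1 leaves); pivot element 1/2.
Divide row 1 by 1/2; eliminate column x3 from the other rows.
In the new row 1, the x1 entry is the old entry divided by the pivot: 1/(1/2) = 2.

2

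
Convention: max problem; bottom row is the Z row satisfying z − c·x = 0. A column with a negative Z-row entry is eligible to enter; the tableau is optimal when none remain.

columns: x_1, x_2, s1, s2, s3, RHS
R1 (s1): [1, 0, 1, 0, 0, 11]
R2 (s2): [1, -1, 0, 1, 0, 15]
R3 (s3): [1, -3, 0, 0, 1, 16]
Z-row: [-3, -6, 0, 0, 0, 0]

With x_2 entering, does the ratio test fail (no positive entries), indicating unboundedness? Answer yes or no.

Every constraint-row entry in column x_2 is ≤ 0, so increasing x_2 is unbounded.

yes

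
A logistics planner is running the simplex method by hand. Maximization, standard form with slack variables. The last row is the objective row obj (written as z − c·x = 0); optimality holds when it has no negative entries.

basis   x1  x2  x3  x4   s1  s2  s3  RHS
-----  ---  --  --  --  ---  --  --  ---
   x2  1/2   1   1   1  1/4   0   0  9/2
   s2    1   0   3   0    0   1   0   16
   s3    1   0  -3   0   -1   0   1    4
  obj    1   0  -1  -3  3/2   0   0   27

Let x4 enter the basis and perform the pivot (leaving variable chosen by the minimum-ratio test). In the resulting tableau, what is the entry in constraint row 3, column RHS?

Ratio test on column x4 — row 1: (9/2)/1 = 9/2; row 2: entry 0 ≤ 0; row 3: entry 0 ≤ 0. Minimum is 9/2 at row 1 (x2 leaves); pivot element 1.
Divide row 1 by 1; eliminate column x4 from the other rows.
Row 3 update in column RHS: 4 − 0·(9/2) = 4.

4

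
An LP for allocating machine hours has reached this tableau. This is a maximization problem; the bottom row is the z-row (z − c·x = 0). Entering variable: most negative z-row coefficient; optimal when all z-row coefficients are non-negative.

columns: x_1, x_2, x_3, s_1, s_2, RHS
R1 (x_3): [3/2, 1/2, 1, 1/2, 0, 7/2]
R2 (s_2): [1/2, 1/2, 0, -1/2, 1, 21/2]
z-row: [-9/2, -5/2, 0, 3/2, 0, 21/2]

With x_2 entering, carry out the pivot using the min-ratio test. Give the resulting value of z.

28

Ratio test on column x_2 — row 1: (7/2)/(1/2) = 7; row 2: (21/2)/(1/2) = 21. Minimum is 7 at row 1 (x_3 leaves); pivot element 1/2.
Pivot on row 1; the z-row RHS becomes 21/2 − (-5/2)·7 = 28.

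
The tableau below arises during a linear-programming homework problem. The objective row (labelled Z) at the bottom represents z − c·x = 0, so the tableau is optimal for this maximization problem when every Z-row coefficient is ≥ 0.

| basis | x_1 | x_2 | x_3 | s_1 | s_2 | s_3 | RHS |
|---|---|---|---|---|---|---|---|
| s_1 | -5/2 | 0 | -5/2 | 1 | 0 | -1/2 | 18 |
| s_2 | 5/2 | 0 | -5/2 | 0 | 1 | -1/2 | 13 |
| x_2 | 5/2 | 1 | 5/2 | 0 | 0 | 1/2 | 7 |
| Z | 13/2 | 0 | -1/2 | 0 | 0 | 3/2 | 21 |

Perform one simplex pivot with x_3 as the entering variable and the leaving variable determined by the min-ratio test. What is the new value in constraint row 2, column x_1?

5

Ratio test on column x_3 — row 1: entry -5/2 ≤ 0; row 2: entry -5/2 ≤ 0; row 3: 7/(5/2) = 14/5. Minimum is 14/5 at row 3 (x_2 leaves); pivot element 5/2.
Divide row 3 by 5/2; eliminate column x_3 from the other rows.
Row 2 update in column x_1: 5/2 − (-5/2)·1 = 5.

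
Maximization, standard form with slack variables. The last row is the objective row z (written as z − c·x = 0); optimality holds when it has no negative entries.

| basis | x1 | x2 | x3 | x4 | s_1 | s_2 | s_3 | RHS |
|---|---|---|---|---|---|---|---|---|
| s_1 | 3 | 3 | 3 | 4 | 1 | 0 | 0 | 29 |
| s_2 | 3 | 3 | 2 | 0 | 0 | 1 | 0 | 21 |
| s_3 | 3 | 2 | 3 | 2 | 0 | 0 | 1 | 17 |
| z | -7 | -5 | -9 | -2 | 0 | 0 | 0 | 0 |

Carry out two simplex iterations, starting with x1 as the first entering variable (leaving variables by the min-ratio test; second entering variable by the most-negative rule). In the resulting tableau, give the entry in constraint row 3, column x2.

2/3

Ratio test on column x1 — row 1: 29/3 = 29/3; row 2: 21/3 = 7; row 3: 17/3 = 17/3. Minimum is 17/3 at row 3 (s_3 leaves); pivot element 3.
Divide row 3 by 3; eliminate column x1 from the other rows.
Second iteration: most negative z-row entry is -2 in column x3, so x3 enters.
Ratio test on column x3 — row 1: entry 0 ≤ 0; row 2: entry -1 ≤ 0; row 3: (17/3)/1 = 17/3. Minimum is 17/3 at row 3 (x1 leaves); pivot element 1.
Divide row 3 by 1; eliminate column x3 from the other rows.
After both pivots, the entry at constraint row 3, column x2 is 2/3.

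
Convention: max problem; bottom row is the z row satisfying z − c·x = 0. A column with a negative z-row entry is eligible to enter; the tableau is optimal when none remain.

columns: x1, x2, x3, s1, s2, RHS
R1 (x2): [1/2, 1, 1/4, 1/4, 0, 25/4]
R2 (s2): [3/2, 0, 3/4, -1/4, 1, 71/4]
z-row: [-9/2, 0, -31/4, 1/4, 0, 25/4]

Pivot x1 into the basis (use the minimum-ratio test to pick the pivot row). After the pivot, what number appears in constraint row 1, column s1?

1/3

Ratio test on column x1 — row 1: (25/4)/(1/2) = 25/2; row 2: (71/4)/(3/2) = 71/6. Minimum is 71/6 at row 2 (s2 leaves); pivot element 3/2.
Divide row 2 by 3/2; eliminate column x1 from the other rows.
Row 1 update in column s1: 1/4 − (1/2)·(-1/6) = 1/3.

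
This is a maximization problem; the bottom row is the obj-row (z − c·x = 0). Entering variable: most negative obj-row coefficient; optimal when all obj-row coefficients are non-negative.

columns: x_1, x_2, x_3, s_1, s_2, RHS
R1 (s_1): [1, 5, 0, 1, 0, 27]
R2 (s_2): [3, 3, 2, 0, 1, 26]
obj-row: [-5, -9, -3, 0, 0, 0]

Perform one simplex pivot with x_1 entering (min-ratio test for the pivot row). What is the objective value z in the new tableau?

Ratio test on column x_1 — row 1: 27/1 = 27; row 2: 26/3 = 26/3. Minimum is 26/3 at row 2 (s_2 leaves); pivot element 3.
Pivot on row 2; the obj-row RHS becomes 0 − (-5)·(26/3) = 130/3.

130/3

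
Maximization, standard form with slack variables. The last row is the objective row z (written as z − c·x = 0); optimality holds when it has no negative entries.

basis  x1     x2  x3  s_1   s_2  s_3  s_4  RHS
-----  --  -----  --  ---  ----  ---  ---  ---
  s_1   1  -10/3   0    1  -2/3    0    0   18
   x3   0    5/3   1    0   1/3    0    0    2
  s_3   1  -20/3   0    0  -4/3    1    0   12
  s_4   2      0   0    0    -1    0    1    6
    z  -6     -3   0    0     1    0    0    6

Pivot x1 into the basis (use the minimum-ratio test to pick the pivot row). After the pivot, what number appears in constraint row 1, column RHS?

15

Ratio test on column x1 — row 1: 18/1 = 18; row 2: entry 0 ≤ 0; row 3: 12/1 = 12; row 4: 6/2 = 3. Minimum is 3 at row 4 (s_4 leaves); pivot element 2.
Divide row 4 by 2; eliminate column x1 from the other rows.
Row 1 update in column RHS: 18 − 1·3 = 15.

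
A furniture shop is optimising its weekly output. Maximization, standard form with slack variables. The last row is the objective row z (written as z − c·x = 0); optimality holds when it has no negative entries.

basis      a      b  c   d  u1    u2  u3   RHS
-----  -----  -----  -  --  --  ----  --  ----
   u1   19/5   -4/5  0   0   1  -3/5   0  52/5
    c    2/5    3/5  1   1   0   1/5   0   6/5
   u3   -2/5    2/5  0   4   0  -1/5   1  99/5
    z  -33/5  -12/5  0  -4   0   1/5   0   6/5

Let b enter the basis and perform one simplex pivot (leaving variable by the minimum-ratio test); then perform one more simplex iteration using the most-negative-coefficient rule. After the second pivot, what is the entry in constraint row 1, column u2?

-1/13

Ratio test on column b — row 1: entry -4/5 ≤ 0; row 2: (6/5)/(3/5) = 2; row 3: (99/5)/(2/5) = 99/2. Minimum is 2 at row 2 (c leaves); pivot element 3/5.
Divide row 2 by 3/5; eliminate column b from the other rows.
Second iteration: most negative z-row entry is -5 in column a, so a enters.
Ratio test on column a — row 1: 12/(13/3) = 36/13; row 2: 2/(2/3) = 3; row 3: entry -2/3 ≤ 0. Minimum is 36/13 at row 1 (u1 leaves); pivot element 13/3.
Divide row 1 by 13/3; eliminate column a from the other rows.
After both pivots, the entry at constraint row 1, column u2 is -1/13.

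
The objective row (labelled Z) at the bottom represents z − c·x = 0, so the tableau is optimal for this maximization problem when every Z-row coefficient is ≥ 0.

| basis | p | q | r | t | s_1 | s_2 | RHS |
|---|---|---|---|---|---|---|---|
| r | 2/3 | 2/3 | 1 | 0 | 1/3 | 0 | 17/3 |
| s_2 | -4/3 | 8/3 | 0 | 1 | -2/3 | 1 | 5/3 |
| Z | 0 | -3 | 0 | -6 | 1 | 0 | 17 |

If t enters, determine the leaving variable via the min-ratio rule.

Column t entries and ratios — r: 0 ≤ 0, skip; s_2: (5/3)/1 = 5/3.
Smallest ratio is 5/3 in the row of s_2, so s_2 leaves.

s_2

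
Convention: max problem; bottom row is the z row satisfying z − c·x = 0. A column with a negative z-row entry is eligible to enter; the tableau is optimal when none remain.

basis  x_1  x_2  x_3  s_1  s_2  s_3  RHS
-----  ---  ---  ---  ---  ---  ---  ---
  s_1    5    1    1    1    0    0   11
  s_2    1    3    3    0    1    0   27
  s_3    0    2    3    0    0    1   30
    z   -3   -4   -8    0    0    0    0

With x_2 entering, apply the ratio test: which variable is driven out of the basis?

Column x_2 entries and ratios — s_1: 11/1 = 11; s_2: 27/3 = 9; s_3: 30/2 = 15.
Smallest ratio is 9 in the row of s_2, so s_2 leaves.

s_2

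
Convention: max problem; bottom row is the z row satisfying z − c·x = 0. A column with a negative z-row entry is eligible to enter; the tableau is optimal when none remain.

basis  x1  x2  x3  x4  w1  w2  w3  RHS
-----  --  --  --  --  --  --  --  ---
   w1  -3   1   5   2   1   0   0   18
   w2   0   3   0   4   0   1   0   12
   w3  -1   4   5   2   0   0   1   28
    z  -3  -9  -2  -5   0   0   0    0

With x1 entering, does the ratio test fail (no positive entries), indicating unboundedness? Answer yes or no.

yes

Every constraint-row entry in column x1 is ≤ 0, so increasing x1 is unbounded.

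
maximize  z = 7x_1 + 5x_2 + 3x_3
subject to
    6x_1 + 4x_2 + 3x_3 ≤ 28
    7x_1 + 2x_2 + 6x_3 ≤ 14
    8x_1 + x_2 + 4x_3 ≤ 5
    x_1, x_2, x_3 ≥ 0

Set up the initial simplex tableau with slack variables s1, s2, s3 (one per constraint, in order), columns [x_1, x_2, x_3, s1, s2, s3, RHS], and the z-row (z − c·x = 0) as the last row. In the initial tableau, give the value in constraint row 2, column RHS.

The RHS of constraint 2 is b_2 = 14.

14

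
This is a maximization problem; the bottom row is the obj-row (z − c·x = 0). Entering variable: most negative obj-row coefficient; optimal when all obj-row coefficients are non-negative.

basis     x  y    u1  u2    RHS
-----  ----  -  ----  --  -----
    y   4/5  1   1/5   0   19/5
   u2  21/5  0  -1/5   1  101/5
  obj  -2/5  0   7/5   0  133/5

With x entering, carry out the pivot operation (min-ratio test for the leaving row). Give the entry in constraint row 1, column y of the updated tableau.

Ratio test on column x — row 1: (19/5)/(4/5) = 19/4; row 2: (101/5)/(21/5) = 101/21. Minimum is 19/4 at row 1 (y leaves); pivot element 4/5.
Divide row 1 by 4/5; eliminate column x from the other rows.
In the new row 1, the y entry is the old entry divided by the pivot: 1/(4/5) = 5/4.

5/4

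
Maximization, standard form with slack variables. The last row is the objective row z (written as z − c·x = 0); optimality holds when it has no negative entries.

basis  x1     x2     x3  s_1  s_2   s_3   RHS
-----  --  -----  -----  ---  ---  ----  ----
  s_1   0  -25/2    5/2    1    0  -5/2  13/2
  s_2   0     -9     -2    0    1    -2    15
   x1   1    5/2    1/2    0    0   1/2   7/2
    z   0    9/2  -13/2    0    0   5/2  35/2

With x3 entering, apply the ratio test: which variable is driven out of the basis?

s_1

Column x3 entries and ratios — s_1: (13/2)/(5/2) = 13/5; s_2: -2 ≤ 0, skip; x1: (7/2)/(1/2) = 7.
Smallest ratio is 13/5 in the row of s_1, so s_1 leaves.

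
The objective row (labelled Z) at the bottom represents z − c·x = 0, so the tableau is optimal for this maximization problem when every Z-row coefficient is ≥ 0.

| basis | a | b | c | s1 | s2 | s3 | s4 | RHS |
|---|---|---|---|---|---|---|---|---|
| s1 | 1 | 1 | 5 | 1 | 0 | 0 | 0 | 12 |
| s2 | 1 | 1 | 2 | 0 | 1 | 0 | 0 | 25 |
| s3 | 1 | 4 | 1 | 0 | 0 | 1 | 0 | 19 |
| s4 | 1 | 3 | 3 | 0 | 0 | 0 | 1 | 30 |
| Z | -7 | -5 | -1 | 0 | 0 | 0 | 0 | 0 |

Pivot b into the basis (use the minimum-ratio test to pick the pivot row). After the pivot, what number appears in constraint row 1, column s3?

Ratio test on column b — row 1: 12/1 = 12; row 2: 25/1 = 25; row 3: 19/4 = 19/4; row 4: 30/3 = 10. Minimum is 19/4 at row 3 (s3 leaves); pivot element 4.
Divide row 3 by 4; eliminate column b from the other rows.
Row 1 update in column s3: 0 − 1·(1/4) = -1/4.

-1/4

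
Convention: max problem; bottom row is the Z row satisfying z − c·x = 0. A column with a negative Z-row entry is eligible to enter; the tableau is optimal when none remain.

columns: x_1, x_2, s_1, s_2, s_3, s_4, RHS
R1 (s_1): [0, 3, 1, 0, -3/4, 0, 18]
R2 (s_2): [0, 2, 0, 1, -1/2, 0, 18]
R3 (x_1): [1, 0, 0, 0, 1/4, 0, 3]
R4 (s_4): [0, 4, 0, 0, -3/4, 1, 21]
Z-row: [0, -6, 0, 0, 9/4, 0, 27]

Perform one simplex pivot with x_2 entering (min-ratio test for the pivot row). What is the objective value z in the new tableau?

Ratio test on column x_2 — row 1: 18/3 = 6; row 2: 18/2 = 9; row 3: entry 0 ≤ 0; row 4: 21/4 = 21/4. Minimum is 21/4 at row 4 (s_4 leaves); pivot element 4.
Pivot on row 4; the Z-row RHS becomes 27 − (-6)·(21/4) = 117/2.

117/2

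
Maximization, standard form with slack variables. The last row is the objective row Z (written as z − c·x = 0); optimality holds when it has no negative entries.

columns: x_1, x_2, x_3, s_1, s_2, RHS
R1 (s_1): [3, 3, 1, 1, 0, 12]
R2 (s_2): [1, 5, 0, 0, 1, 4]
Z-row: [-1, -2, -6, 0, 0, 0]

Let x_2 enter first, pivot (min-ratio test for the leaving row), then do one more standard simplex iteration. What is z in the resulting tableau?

296/5

Ratio test on column x_2 — row 1: 12/3 = 4; row 2: 4/5 = 4/5. Minimum is 4/5 at row 2 (s_2 leaves); pivot element 5.
Pivot on row 2; the Z-row RHS becomes 0 − (-2)·(4/5) = 8/5.
Next entering variable (most negative Z-row entry -6): x_3.
Ratio test on column x_3 — row 1: (48/5)/1 = 48/5; row 2: entry 0 ≤ 0. Minimum is 48/5 at row 1 (s_1 leaves); pivot element 1.
After the second pivot the Z-row RHS is 8/5 − (-6)·(48/5) = 296/5.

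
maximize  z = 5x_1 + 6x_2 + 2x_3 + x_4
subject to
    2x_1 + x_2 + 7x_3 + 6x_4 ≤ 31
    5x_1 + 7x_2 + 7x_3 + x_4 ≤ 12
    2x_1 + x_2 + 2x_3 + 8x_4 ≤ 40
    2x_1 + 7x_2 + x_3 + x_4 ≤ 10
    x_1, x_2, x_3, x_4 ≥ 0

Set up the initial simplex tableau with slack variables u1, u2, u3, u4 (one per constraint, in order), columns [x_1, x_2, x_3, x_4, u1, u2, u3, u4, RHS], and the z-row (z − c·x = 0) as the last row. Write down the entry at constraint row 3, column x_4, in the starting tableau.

Constraint 3 has coefficient 8 on x_4.

8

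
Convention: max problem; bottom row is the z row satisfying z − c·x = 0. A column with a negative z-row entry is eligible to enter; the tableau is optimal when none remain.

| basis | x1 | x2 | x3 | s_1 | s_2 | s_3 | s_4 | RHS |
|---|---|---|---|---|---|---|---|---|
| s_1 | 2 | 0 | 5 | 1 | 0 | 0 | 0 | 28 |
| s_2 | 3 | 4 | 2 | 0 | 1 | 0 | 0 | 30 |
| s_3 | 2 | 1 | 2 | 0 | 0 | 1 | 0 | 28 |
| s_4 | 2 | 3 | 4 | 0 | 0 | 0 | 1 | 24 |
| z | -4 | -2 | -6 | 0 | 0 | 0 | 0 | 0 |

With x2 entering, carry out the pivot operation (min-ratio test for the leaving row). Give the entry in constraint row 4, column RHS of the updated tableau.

Ratio test on column x2 — row 1: entry 0 ≤ 0; row 2: 30/4 = 15/2; row 3: 28/1 = 28; row 4: 24/3 = 8. Minimum is 15/2 at row 2 (s_2 leaves); pivot element 4.
Divide row 2 by 4; eliminate column x2 from the other rows.
Row 4 update in column RHS: 24 − 3·(15/2) = 3/2.

3/2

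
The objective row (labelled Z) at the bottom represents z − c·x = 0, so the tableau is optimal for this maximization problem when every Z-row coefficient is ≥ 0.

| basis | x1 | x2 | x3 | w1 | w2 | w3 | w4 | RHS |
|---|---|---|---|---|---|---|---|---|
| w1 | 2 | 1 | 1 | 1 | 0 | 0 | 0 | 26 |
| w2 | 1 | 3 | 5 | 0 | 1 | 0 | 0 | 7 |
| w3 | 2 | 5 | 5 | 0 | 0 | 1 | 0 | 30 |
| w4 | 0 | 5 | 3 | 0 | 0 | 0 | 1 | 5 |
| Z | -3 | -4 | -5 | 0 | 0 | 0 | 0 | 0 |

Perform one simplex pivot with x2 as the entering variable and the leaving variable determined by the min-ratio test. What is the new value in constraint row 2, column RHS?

4

Ratio test on column x2 — row 1: 26/1 = 26; row 2: 7/3 = 7/3; row 3: 30/5 = 6; row 4: 5/5 = 1. Minimum is 1 at row 4 (w4 leaves); pivot element 5.
Divide row 4 by 5; eliminate column x2 from the other rows.
Row 2 update in column RHS: 7 − 3·1 = 4.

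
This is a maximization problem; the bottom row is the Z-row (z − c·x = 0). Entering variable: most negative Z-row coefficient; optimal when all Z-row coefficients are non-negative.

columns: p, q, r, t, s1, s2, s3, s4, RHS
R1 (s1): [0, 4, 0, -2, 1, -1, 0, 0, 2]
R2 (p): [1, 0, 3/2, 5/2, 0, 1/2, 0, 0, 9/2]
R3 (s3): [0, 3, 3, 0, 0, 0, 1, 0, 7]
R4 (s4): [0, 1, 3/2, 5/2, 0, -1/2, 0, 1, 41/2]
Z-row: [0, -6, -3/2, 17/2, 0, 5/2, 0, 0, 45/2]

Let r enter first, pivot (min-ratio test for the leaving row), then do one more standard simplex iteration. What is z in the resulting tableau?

Ratio test on column r — row 1: entry 0 ≤ 0; row 2: (9/2)/(3/2) = 3; row 3: 7/3 = 7/3; row 4: (41/2)/(3/2) = 41/3. Minimum is 7/3 at row 3 (s3 leaves); pivot element 3.
Pivot on row 3; the Z-row RHS becomes 45/2 − (-3/2)·(7/3) = 26.
Next entering variable (most negative Z-row entry -9/2): q.
Ratio test on column q — row 1: 2/4 = 1/2; row 2: entry -3/2 ≤ 0; row 3: (7/3)/1 = 7/3; row 4: entry -1/2 ≤ 0. Minimum is 1/2 at row 1 (s1 leaves); pivot element 4.
After the second pivot the Z-row RHS is 26 − (-9/2)·(1/2) = 113/4.

113/4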